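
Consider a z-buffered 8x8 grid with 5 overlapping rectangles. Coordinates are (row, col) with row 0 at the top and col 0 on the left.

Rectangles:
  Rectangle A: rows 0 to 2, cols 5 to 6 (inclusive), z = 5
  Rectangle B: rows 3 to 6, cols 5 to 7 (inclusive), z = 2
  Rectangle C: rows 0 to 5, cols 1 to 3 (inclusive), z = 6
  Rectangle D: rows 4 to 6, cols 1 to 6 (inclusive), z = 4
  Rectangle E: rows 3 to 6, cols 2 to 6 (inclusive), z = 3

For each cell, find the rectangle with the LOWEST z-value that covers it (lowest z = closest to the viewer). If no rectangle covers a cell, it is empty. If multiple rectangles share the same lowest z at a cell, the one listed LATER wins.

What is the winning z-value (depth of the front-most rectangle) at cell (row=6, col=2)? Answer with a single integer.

Answer: 3

Derivation:
Check cell (6,2):
  A: rows 0-2 cols 5-6 -> outside (row miss)
  B: rows 3-6 cols 5-7 -> outside (col miss)
  C: rows 0-5 cols 1-3 -> outside (row miss)
  D: rows 4-6 cols 1-6 z=4 -> covers; best now D (z=4)
  E: rows 3-6 cols 2-6 z=3 -> covers; best now E (z=3)
Winner: E at z=3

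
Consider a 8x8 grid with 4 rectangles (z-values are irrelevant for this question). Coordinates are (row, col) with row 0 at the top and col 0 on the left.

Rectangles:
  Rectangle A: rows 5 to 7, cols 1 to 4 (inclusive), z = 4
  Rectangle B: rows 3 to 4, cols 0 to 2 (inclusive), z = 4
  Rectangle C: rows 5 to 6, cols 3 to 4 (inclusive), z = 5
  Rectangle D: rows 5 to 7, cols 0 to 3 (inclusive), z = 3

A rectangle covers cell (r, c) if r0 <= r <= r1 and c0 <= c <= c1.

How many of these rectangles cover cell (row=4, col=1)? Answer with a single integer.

Check cell (4,1):
  A: rows 5-7 cols 1-4 -> outside (row miss)
  B: rows 3-4 cols 0-2 -> covers
  C: rows 5-6 cols 3-4 -> outside (row miss)
  D: rows 5-7 cols 0-3 -> outside (row miss)
Count covering = 1

Answer: 1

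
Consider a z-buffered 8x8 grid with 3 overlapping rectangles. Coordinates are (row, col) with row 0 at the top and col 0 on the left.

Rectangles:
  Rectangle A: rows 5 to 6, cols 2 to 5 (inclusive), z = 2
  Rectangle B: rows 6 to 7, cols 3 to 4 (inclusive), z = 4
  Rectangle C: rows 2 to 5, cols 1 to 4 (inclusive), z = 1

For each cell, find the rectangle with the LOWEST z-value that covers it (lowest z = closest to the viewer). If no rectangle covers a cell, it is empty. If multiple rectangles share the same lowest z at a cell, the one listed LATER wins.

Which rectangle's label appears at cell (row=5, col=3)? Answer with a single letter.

Check cell (5,3):
  A: rows 5-6 cols 2-5 z=2 -> covers; best now A (z=2)
  B: rows 6-7 cols 3-4 -> outside (row miss)
  C: rows 2-5 cols 1-4 z=1 -> covers; best now C (z=1)
Winner: C at z=1

Answer: C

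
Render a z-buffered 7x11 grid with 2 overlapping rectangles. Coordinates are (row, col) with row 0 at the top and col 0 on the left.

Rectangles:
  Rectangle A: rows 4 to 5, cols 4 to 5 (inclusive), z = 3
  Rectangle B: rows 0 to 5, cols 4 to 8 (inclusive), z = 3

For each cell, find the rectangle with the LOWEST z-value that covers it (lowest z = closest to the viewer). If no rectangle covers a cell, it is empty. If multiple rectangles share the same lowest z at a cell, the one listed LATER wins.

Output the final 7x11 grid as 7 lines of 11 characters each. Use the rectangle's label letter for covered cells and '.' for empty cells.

....BBBBB..
....BBBBB..
....BBBBB..
....BBBBB..
....BBBBB..
....BBBBB..
...........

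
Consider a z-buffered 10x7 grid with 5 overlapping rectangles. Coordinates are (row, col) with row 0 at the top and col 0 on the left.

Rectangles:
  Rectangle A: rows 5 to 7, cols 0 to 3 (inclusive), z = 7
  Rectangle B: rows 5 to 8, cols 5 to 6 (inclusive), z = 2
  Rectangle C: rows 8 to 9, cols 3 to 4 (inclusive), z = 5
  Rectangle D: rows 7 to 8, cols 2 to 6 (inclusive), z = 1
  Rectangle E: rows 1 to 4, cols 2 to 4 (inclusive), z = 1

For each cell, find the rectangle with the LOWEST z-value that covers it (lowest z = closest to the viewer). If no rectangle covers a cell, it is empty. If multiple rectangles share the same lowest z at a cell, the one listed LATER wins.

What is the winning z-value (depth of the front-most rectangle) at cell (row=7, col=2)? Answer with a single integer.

Check cell (7,2):
  A: rows 5-7 cols 0-3 z=7 -> covers; best now A (z=7)
  B: rows 5-8 cols 5-6 -> outside (col miss)
  C: rows 8-9 cols 3-4 -> outside (row miss)
  D: rows 7-8 cols 2-6 z=1 -> covers; best now D (z=1)
  E: rows 1-4 cols 2-4 -> outside (row miss)
Winner: D at z=1

Answer: 1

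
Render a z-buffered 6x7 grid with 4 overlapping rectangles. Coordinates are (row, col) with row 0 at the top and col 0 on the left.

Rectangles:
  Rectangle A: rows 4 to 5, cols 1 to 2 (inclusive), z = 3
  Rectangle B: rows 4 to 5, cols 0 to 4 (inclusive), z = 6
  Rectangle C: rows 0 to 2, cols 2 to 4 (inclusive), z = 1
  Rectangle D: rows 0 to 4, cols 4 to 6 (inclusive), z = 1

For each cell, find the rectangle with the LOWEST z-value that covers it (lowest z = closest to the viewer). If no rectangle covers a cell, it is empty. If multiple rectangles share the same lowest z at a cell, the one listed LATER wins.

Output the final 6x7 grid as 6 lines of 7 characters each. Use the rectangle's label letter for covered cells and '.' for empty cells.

..CCDDD
..CCDDD
..CCDDD
....DDD
BAABDDD
BAABB..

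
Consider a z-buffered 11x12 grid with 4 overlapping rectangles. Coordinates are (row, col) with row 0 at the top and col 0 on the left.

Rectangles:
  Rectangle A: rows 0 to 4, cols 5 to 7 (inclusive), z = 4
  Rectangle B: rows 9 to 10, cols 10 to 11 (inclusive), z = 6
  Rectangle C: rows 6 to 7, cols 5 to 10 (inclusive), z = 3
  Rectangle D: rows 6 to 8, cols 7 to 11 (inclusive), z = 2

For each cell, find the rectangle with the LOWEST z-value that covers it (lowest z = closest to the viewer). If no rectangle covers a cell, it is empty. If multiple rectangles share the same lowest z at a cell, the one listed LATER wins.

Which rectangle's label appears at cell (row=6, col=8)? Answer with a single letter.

Answer: D

Derivation:
Check cell (6,8):
  A: rows 0-4 cols 5-7 -> outside (row miss)
  B: rows 9-10 cols 10-11 -> outside (row miss)
  C: rows 6-7 cols 5-10 z=3 -> covers; best now C (z=3)
  D: rows 6-8 cols 7-11 z=2 -> covers; best now D (z=2)
Winner: D at z=2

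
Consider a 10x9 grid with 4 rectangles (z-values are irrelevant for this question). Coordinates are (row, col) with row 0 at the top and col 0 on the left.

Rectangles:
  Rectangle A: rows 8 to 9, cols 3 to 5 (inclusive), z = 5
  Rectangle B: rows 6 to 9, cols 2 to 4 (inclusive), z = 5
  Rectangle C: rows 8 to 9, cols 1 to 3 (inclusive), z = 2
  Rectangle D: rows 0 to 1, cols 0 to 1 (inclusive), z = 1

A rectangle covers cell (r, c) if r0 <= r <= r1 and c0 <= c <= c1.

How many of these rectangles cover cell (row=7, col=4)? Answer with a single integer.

Answer: 1

Derivation:
Check cell (7,4):
  A: rows 8-9 cols 3-5 -> outside (row miss)
  B: rows 6-9 cols 2-4 -> covers
  C: rows 8-9 cols 1-3 -> outside (row miss)
  D: rows 0-1 cols 0-1 -> outside (row miss)
Count covering = 1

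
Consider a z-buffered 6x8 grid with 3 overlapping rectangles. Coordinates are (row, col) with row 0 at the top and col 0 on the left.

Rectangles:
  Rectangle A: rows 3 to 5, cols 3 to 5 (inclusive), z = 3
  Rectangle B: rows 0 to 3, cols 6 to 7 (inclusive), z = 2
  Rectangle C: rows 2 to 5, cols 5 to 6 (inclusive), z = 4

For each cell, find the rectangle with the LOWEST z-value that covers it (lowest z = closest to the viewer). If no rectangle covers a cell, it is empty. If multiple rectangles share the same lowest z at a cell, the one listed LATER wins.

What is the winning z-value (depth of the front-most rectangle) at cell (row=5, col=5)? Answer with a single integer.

Answer: 3

Derivation:
Check cell (5,5):
  A: rows 3-5 cols 3-5 z=3 -> covers; best now A (z=3)
  B: rows 0-3 cols 6-7 -> outside (row miss)
  C: rows 2-5 cols 5-6 z=4 -> covers; best now A (z=3)
Winner: A at z=3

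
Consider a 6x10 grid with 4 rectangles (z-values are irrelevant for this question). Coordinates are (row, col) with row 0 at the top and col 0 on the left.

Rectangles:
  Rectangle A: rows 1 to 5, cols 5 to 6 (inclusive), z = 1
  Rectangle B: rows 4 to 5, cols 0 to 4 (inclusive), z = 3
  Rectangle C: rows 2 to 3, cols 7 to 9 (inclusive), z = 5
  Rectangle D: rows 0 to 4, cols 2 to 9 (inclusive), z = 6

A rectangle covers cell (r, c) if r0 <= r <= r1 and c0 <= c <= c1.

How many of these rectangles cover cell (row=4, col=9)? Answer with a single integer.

Answer: 1

Derivation:
Check cell (4,9):
  A: rows 1-5 cols 5-6 -> outside (col miss)
  B: rows 4-5 cols 0-4 -> outside (col miss)
  C: rows 2-3 cols 7-9 -> outside (row miss)
  D: rows 0-4 cols 2-9 -> covers
Count covering = 1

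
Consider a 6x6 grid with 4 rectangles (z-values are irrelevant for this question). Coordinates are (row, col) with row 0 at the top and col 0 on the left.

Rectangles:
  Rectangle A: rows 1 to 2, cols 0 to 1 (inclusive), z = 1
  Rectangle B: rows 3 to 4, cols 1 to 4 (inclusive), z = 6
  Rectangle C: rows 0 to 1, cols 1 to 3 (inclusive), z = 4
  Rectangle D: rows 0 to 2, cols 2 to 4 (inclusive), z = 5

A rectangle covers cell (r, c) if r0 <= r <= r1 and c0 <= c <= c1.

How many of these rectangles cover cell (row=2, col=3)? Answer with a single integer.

Answer: 1

Derivation:
Check cell (2,3):
  A: rows 1-2 cols 0-1 -> outside (col miss)
  B: rows 3-4 cols 1-4 -> outside (row miss)
  C: rows 0-1 cols 1-3 -> outside (row miss)
  D: rows 0-2 cols 2-4 -> covers
Count covering = 1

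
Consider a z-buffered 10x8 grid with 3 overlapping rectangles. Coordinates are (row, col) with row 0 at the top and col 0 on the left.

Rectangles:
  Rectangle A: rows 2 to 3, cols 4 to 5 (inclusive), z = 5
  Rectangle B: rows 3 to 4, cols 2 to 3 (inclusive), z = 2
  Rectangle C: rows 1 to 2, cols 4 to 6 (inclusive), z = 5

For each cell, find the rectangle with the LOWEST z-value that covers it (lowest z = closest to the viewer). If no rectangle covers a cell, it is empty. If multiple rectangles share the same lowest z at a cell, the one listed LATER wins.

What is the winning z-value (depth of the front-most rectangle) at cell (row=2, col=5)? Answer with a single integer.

Check cell (2,5):
  A: rows 2-3 cols 4-5 z=5 -> covers; best now A (z=5)
  B: rows 3-4 cols 2-3 -> outside (row miss)
  C: rows 1-2 cols 4-6 z=5 -> covers; best now C (z=5)
Winner: C at z=5

Answer: 5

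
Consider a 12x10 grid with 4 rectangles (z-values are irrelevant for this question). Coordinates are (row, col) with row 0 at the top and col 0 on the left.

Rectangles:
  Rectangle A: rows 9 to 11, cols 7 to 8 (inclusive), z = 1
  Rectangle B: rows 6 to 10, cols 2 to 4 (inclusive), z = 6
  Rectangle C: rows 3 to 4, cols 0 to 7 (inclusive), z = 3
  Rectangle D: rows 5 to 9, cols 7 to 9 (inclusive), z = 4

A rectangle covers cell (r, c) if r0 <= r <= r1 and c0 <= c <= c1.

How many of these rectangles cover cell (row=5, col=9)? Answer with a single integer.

Check cell (5,9):
  A: rows 9-11 cols 7-8 -> outside (row miss)
  B: rows 6-10 cols 2-4 -> outside (row miss)
  C: rows 3-4 cols 0-7 -> outside (row miss)
  D: rows 5-9 cols 7-9 -> covers
Count covering = 1

Answer: 1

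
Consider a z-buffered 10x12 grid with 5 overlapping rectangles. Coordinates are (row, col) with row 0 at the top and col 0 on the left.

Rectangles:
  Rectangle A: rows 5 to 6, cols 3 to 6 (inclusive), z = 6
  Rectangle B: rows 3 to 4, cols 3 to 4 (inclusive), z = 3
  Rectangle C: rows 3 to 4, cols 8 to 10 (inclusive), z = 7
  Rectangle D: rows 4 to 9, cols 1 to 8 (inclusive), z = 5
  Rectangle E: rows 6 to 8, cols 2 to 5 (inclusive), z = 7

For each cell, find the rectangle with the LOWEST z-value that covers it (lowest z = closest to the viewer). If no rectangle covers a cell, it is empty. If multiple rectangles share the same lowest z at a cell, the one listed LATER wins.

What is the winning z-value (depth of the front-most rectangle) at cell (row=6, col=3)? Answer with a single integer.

Check cell (6,3):
  A: rows 5-6 cols 3-6 z=6 -> covers; best now A (z=6)
  B: rows 3-4 cols 3-4 -> outside (row miss)
  C: rows 3-4 cols 8-10 -> outside (row miss)
  D: rows 4-9 cols 1-8 z=5 -> covers; best now D (z=5)
  E: rows 6-8 cols 2-5 z=7 -> covers; best now D (z=5)
Winner: D at z=5

Answer: 5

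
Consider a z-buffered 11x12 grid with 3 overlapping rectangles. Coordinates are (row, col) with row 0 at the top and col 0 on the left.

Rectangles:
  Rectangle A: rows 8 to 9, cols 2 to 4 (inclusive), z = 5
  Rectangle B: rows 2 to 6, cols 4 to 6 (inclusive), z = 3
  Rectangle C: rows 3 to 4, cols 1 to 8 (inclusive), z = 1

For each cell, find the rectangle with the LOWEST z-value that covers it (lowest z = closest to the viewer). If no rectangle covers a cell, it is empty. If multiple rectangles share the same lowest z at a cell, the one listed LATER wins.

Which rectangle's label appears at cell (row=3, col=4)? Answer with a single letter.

Check cell (3,4):
  A: rows 8-9 cols 2-4 -> outside (row miss)
  B: rows 2-6 cols 4-6 z=3 -> covers; best now B (z=3)
  C: rows 3-4 cols 1-8 z=1 -> covers; best now C (z=1)
Winner: C at z=1

Answer: C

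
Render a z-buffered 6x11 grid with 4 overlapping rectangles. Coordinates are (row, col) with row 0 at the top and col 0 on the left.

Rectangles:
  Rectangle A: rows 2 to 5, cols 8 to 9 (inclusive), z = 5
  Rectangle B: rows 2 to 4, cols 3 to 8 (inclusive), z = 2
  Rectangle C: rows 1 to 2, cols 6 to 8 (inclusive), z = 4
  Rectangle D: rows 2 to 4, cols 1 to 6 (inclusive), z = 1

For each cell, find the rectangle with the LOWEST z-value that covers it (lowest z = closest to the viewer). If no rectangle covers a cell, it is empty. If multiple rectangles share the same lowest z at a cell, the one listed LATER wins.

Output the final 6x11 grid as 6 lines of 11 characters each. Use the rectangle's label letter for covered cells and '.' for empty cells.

...........
......CCC..
.DDDDDDBBA.
.DDDDDDBBA.
.DDDDDDBBA.
........AA.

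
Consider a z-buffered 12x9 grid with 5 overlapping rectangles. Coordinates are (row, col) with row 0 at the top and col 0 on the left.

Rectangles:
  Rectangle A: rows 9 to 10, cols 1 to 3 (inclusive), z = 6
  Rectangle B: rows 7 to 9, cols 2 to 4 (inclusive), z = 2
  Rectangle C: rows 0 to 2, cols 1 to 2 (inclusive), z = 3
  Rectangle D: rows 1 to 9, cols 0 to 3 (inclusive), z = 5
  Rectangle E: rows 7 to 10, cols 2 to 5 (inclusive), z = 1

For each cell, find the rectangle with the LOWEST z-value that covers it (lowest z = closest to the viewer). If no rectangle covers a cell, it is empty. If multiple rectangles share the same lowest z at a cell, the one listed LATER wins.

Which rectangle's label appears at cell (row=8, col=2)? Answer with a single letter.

Check cell (8,2):
  A: rows 9-10 cols 1-3 -> outside (row miss)
  B: rows 7-9 cols 2-4 z=2 -> covers; best now B (z=2)
  C: rows 0-2 cols 1-2 -> outside (row miss)
  D: rows 1-9 cols 0-3 z=5 -> covers; best now B (z=2)
  E: rows 7-10 cols 2-5 z=1 -> covers; best now E (z=1)
Winner: E at z=1

Answer: E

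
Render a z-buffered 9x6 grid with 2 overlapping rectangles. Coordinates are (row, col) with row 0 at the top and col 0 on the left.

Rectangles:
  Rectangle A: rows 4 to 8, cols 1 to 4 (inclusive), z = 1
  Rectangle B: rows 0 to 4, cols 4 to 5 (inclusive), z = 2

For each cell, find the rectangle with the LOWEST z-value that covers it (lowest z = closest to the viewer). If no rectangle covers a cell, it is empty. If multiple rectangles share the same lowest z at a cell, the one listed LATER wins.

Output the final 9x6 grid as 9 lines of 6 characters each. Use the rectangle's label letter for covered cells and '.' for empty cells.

....BB
....BB
....BB
....BB
.AAAAB
.AAAA.
.AAAA.
.AAAA.
.AAAA.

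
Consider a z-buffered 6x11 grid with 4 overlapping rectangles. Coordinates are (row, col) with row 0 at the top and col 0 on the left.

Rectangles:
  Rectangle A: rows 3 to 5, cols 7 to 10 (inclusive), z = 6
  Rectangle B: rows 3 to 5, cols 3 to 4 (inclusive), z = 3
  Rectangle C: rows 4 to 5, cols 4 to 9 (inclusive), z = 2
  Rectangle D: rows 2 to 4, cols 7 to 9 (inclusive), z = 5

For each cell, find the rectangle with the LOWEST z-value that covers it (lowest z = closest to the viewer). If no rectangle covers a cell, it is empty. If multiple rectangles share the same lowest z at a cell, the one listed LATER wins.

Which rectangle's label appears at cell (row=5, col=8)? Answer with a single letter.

Check cell (5,8):
  A: rows 3-5 cols 7-10 z=6 -> covers; best now A (z=6)
  B: rows 3-5 cols 3-4 -> outside (col miss)
  C: rows 4-5 cols 4-9 z=2 -> covers; best now C (z=2)
  D: rows 2-4 cols 7-9 -> outside (row miss)
Winner: C at z=2

Answer: C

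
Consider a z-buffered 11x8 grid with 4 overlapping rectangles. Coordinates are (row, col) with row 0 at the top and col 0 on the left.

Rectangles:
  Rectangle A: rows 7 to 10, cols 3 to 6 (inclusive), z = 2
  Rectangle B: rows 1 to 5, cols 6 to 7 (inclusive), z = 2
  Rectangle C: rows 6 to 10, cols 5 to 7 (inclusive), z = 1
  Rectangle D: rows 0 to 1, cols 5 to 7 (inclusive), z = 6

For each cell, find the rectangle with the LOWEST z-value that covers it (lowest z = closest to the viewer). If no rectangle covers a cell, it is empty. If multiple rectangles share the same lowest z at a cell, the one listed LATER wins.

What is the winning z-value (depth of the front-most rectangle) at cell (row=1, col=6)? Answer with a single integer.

Check cell (1,6):
  A: rows 7-10 cols 3-6 -> outside (row miss)
  B: rows 1-5 cols 6-7 z=2 -> covers; best now B (z=2)
  C: rows 6-10 cols 5-7 -> outside (row miss)
  D: rows 0-1 cols 5-7 z=6 -> covers; best now B (z=2)
Winner: B at z=2

Answer: 2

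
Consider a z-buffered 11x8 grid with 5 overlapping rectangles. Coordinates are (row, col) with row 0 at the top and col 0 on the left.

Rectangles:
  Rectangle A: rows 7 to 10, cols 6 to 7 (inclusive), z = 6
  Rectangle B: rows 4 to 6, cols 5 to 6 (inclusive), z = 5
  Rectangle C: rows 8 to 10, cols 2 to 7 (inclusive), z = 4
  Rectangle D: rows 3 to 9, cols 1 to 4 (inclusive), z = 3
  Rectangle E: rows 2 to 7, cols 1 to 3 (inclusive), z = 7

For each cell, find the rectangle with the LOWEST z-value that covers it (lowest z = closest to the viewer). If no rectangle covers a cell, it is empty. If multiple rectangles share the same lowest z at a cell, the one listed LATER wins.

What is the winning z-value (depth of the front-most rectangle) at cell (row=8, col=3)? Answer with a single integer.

Check cell (8,3):
  A: rows 7-10 cols 6-7 -> outside (col miss)
  B: rows 4-6 cols 5-6 -> outside (row miss)
  C: rows 8-10 cols 2-7 z=4 -> covers; best now C (z=4)
  D: rows 3-9 cols 1-4 z=3 -> covers; best now D (z=3)
  E: rows 2-7 cols 1-3 -> outside (row miss)
Winner: D at z=3

Answer: 3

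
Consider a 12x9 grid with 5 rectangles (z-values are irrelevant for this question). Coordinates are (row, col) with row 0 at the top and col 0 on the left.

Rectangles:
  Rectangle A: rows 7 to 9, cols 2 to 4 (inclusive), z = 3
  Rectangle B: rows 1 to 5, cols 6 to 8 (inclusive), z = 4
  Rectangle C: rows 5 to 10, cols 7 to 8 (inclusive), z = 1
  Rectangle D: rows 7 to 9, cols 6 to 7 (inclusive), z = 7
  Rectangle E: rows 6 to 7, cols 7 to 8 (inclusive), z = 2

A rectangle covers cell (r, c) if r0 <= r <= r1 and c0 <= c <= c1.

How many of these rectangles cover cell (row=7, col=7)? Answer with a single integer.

Answer: 3

Derivation:
Check cell (7,7):
  A: rows 7-9 cols 2-4 -> outside (col miss)
  B: rows 1-5 cols 6-8 -> outside (row miss)
  C: rows 5-10 cols 7-8 -> covers
  D: rows 7-9 cols 6-7 -> covers
  E: rows 6-7 cols 7-8 -> covers
Count covering = 3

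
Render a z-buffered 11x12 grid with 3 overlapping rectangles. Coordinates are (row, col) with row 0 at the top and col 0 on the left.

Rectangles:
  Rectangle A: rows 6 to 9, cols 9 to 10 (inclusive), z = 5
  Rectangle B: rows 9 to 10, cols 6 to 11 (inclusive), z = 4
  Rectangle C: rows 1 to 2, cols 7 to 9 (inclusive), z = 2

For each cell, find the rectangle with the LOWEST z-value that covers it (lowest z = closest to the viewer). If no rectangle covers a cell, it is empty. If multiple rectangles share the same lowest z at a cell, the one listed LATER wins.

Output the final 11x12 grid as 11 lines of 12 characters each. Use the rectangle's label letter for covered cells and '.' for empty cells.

............
.......CCC..
.......CCC..
............
............
............
.........AA.
.........AA.
.........AA.
......BBBBBB
......BBBBBB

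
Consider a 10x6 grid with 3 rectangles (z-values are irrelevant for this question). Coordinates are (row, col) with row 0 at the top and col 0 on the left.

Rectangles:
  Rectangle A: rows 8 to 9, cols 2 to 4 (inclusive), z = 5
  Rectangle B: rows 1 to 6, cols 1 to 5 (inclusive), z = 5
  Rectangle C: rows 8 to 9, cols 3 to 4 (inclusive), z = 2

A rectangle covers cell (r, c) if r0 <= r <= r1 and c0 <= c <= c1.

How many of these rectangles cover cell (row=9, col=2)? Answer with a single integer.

Check cell (9,2):
  A: rows 8-9 cols 2-4 -> covers
  B: rows 1-6 cols 1-5 -> outside (row miss)
  C: rows 8-9 cols 3-4 -> outside (col miss)
Count covering = 1

Answer: 1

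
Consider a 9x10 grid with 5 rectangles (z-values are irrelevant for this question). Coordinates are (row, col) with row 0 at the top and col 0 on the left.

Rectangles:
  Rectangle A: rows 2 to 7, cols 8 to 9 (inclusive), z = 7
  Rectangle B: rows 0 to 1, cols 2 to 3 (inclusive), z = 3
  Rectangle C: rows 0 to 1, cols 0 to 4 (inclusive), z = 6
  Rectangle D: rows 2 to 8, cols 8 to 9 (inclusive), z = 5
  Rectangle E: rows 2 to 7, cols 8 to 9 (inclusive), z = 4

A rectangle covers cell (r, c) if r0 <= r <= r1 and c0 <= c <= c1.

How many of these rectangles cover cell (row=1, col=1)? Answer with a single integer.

Check cell (1,1):
  A: rows 2-7 cols 8-9 -> outside (row miss)
  B: rows 0-1 cols 2-3 -> outside (col miss)
  C: rows 0-1 cols 0-4 -> covers
  D: rows 2-8 cols 8-9 -> outside (row miss)
  E: rows 2-7 cols 8-9 -> outside (row miss)
Count covering = 1

Answer: 1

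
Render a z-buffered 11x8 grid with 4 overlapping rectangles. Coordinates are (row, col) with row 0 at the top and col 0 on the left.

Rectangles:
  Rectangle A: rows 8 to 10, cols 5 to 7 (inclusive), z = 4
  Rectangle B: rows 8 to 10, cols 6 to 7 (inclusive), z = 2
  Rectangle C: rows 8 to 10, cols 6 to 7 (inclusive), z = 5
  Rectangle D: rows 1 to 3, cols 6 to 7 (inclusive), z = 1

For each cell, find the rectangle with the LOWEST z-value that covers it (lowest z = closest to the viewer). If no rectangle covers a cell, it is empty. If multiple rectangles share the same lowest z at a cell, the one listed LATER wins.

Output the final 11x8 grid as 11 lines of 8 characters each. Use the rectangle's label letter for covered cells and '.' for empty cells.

........
......DD
......DD
......DD
........
........
........
........
.....ABB
.....ABB
.....ABB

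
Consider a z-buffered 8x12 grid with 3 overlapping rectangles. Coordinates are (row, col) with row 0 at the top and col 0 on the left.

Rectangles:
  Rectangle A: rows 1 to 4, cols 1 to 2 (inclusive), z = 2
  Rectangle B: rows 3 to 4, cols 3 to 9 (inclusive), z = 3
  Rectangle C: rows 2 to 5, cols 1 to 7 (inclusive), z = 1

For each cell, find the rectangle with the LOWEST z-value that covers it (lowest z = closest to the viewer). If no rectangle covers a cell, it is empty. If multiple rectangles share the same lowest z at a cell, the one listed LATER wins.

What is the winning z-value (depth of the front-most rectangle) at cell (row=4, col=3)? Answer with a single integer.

Answer: 1

Derivation:
Check cell (4,3):
  A: rows 1-4 cols 1-2 -> outside (col miss)
  B: rows 3-4 cols 3-9 z=3 -> covers; best now B (z=3)
  C: rows 2-5 cols 1-7 z=1 -> covers; best now C (z=1)
Winner: C at z=1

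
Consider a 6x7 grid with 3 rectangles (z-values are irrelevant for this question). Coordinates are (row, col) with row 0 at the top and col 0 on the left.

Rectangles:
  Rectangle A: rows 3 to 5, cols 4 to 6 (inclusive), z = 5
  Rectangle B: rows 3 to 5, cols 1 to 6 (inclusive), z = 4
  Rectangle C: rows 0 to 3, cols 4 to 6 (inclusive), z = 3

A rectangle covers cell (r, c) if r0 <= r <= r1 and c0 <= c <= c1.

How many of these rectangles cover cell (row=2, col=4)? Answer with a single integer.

Answer: 1

Derivation:
Check cell (2,4):
  A: rows 3-5 cols 4-6 -> outside (row miss)
  B: rows 3-5 cols 1-6 -> outside (row miss)
  C: rows 0-3 cols 4-6 -> covers
Count covering = 1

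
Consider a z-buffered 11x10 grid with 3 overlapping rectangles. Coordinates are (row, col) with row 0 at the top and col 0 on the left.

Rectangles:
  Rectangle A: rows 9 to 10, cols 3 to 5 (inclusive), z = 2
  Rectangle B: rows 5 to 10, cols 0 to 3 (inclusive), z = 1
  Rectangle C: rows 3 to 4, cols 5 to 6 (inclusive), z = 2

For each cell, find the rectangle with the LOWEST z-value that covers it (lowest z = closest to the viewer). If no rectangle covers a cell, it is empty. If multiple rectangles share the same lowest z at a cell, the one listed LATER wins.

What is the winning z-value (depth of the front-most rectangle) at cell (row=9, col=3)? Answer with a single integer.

Answer: 1

Derivation:
Check cell (9,3):
  A: rows 9-10 cols 3-5 z=2 -> covers; best now A (z=2)
  B: rows 5-10 cols 0-3 z=1 -> covers; best now B (z=1)
  C: rows 3-4 cols 5-6 -> outside (row miss)
Winner: B at z=1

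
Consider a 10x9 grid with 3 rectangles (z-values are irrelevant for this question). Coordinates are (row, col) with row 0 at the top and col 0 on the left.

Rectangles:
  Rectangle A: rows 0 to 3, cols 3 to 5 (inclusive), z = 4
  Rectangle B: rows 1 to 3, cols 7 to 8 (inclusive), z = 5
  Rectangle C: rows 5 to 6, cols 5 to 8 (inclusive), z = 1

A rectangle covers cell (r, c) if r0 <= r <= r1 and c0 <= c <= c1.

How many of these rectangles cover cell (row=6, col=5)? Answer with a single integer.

Check cell (6,5):
  A: rows 0-3 cols 3-5 -> outside (row miss)
  B: rows 1-3 cols 7-8 -> outside (row miss)
  C: rows 5-6 cols 5-8 -> covers
Count covering = 1

Answer: 1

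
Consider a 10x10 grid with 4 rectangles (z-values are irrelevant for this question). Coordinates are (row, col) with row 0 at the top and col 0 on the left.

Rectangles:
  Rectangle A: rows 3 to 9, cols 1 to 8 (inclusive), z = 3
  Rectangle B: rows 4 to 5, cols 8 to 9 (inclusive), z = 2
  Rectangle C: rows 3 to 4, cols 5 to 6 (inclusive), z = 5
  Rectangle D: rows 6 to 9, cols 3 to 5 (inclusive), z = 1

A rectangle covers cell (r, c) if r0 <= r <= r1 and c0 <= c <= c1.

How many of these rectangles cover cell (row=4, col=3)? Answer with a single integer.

Check cell (4,3):
  A: rows 3-9 cols 1-8 -> covers
  B: rows 4-5 cols 8-9 -> outside (col miss)
  C: rows 3-4 cols 5-6 -> outside (col miss)
  D: rows 6-9 cols 3-5 -> outside (row miss)
Count covering = 1

Answer: 1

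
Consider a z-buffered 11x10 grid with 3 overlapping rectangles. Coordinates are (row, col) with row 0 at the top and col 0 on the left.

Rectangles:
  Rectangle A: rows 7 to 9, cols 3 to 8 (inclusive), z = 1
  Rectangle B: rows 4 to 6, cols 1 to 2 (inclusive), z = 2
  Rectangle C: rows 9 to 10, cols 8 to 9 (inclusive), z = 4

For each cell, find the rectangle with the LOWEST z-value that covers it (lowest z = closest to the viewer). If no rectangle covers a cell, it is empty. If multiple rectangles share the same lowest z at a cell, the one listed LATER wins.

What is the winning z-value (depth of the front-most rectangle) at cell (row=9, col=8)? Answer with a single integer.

Check cell (9,8):
  A: rows 7-9 cols 3-8 z=1 -> covers; best now A (z=1)
  B: rows 4-6 cols 1-2 -> outside (row miss)
  C: rows 9-10 cols 8-9 z=4 -> covers; best now A (z=1)
Winner: A at z=1

Answer: 1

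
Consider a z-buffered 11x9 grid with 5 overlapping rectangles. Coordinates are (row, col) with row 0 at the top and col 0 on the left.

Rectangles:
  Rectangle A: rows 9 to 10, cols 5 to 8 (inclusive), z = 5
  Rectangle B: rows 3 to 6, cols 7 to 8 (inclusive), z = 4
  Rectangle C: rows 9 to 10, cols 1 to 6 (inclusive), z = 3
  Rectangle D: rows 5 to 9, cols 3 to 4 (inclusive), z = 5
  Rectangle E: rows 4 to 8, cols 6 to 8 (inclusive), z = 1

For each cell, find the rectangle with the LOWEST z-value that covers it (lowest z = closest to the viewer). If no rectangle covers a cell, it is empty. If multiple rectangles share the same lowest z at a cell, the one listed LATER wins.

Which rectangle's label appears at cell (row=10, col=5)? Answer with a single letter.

Check cell (10,5):
  A: rows 9-10 cols 5-8 z=5 -> covers; best now A (z=5)
  B: rows 3-6 cols 7-8 -> outside (row miss)
  C: rows 9-10 cols 1-6 z=3 -> covers; best now C (z=3)
  D: rows 5-9 cols 3-4 -> outside (row miss)
  E: rows 4-8 cols 6-8 -> outside (row miss)
Winner: C at z=3

Answer: C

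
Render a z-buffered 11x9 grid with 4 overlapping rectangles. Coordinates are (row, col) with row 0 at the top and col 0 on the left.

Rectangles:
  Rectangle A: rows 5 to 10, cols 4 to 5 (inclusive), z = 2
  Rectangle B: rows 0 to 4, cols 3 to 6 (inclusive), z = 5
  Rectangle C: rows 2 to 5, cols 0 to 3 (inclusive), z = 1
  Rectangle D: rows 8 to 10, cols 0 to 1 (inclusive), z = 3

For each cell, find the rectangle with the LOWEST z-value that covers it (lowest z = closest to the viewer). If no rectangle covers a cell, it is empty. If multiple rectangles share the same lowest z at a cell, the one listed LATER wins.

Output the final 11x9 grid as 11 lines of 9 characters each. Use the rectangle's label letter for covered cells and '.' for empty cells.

...BBBB..
...BBBB..
CCCCBBB..
CCCCBBB..
CCCCBBB..
CCCCAA...
....AA...
....AA...
DD..AA...
DD..AA...
DD..AA...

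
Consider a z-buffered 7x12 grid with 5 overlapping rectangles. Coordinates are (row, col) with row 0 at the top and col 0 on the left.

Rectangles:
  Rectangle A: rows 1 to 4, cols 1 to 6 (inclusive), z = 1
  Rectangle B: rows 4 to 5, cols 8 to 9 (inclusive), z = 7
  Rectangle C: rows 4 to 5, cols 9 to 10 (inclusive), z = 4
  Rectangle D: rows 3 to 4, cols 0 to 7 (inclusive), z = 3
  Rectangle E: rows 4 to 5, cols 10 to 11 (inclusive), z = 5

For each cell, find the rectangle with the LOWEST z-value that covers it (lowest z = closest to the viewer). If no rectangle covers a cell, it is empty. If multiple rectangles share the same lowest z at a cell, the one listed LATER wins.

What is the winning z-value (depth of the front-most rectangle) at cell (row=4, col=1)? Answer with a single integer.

Answer: 1

Derivation:
Check cell (4,1):
  A: rows 1-4 cols 1-6 z=1 -> covers; best now A (z=1)
  B: rows 4-5 cols 8-9 -> outside (col miss)
  C: rows 4-5 cols 9-10 -> outside (col miss)
  D: rows 3-4 cols 0-7 z=3 -> covers; best now A (z=1)
  E: rows 4-5 cols 10-11 -> outside (col miss)
Winner: A at z=1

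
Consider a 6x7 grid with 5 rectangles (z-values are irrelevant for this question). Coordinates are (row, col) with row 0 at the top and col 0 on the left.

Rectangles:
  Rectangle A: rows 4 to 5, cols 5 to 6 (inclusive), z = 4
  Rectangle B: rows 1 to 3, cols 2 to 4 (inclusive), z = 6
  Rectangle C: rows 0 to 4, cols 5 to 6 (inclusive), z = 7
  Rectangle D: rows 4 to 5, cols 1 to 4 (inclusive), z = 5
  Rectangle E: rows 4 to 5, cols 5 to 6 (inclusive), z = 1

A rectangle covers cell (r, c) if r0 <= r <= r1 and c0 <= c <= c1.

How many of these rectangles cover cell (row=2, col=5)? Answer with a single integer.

Check cell (2,5):
  A: rows 4-5 cols 5-6 -> outside (row miss)
  B: rows 1-3 cols 2-4 -> outside (col miss)
  C: rows 0-4 cols 5-6 -> covers
  D: rows 4-5 cols 1-4 -> outside (row miss)
  E: rows 4-5 cols 5-6 -> outside (row miss)
Count covering = 1

Answer: 1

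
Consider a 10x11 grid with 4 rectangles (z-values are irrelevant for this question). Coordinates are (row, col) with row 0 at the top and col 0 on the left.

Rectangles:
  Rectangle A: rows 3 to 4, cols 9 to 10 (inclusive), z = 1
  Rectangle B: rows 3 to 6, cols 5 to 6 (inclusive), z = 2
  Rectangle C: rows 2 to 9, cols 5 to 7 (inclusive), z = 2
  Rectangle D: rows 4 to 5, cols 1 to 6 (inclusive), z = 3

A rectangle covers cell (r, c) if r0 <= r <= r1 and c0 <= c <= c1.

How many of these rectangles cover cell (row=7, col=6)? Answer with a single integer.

Check cell (7,6):
  A: rows 3-4 cols 9-10 -> outside (row miss)
  B: rows 3-6 cols 5-6 -> outside (row miss)
  C: rows 2-9 cols 5-7 -> covers
  D: rows 4-5 cols 1-6 -> outside (row miss)
Count covering = 1

Answer: 1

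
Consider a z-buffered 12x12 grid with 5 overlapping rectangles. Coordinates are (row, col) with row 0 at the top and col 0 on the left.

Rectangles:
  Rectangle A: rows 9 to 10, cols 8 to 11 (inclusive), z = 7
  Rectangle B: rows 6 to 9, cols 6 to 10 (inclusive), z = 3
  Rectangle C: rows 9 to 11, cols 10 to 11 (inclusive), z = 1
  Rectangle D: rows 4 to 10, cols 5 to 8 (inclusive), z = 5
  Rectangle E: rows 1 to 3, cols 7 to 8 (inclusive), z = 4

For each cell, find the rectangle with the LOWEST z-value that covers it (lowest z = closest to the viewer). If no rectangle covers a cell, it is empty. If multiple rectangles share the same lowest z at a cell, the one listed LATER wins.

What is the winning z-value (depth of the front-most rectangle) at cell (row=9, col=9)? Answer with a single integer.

Check cell (9,9):
  A: rows 9-10 cols 8-11 z=7 -> covers; best now A (z=7)
  B: rows 6-9 cols 6-10 z=3 -> covers; best now B (z=3)
  C: rows 9-11 cols 10-11 -> outside (col miss)
  D: rows 4-10 cols 5-8 -> outside (col miss)
  E: rows 1-3 cols 7-8 -> outside (row miss)
Winner: B at z=3

Answer: 3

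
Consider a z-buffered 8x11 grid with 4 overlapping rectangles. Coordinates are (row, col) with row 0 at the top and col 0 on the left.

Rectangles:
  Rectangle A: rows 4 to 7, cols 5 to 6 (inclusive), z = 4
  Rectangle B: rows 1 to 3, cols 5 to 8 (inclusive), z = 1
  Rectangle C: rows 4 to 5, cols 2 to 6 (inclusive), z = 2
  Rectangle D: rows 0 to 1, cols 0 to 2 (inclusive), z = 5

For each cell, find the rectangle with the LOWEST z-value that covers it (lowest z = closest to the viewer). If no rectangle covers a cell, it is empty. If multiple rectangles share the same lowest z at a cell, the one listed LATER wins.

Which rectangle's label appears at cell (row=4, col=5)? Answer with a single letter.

Answer: C

Derivation:
Check cell (4,5):
  A: rows 4-7 cols 5-6 z=4 -> covers; best now A (z=4)
  B: rows 1-3 cols 5-8 -> outside (row miss)
  C: rows 4-5 cols 2-6 z=2 -> covers; best now C (z=2)
  D: rows 0-1 cols 0-2 -> outside (row miss)
Winner: C at z=2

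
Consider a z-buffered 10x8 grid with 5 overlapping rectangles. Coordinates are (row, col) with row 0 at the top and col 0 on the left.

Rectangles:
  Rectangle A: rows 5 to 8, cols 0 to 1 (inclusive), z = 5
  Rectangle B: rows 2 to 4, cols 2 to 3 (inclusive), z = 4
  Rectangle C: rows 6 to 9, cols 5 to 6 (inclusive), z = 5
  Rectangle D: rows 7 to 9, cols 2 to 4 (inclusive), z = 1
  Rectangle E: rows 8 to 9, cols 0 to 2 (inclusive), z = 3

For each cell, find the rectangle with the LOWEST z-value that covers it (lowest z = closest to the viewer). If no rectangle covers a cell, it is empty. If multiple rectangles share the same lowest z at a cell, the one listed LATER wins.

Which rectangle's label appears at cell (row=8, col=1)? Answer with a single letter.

Answer: E

Derivation:
Check cell (8,1):
  A: rows 5-8 cols 0-1 z=5 -> covers; best now A (z=5)
  B: rows 2-4 cols 2-3 -> outside (row miss)
  C: rows 6-9 cols 5-6 -> outside (col miss)
  D: rows 7-9 cols 2-4 -> outside (col miss)
  E: rows 8-9 cols 0-2 z=3 -> covers; best now E (z=3)
Winner: E at z=3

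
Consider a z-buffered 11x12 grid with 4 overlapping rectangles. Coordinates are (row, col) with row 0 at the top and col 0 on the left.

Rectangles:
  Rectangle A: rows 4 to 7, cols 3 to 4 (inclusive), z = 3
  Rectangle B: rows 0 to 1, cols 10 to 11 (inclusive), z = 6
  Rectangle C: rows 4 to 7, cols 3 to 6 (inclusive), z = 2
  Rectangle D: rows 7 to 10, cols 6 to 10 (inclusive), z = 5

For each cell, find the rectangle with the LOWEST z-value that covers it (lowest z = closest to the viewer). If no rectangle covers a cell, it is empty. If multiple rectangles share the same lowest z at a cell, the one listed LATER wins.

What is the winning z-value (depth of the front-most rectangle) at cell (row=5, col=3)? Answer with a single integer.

Answer: 2

Derivation:
Check cell (5,3):
  A: rows 4-7 cols 3-4 z=3 -> covers; best now A (z=3)
  B: rows 0-1 cols 10-11 -> outside (row miss)
  C: rows 4-7 cols 3-6 z=2 -> covers; best now C (z=2)
  D: rows 7-10 cols 6-10 -> outside (row miss)
Winner: C at z=2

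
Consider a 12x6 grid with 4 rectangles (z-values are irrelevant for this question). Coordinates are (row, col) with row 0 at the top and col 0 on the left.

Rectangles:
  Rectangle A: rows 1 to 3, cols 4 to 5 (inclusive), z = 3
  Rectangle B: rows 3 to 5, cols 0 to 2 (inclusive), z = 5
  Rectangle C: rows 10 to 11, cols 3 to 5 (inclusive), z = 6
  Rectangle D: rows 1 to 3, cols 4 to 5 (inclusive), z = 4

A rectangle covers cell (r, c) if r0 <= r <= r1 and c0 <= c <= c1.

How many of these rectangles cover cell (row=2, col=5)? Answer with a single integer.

Check cell (2,5):
  A: rows 1-3 cols 4-5 -> covers
  B: rows 3-5 cols 0-2 -> outside (row miss)
  C: rows 10-11 cols 3-5 -> outside (row miss)
  D: rows 1-3 cols 4-5 -> covers
Count covering = 2

Answer: 2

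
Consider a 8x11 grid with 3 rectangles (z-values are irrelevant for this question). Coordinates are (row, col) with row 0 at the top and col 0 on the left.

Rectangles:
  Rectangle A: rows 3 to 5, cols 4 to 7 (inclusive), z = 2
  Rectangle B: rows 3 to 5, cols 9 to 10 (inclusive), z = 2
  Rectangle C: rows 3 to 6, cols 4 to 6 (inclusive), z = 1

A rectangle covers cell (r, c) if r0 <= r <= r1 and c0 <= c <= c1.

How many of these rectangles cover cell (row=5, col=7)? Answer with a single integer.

Answer: 1

Derivation:
Check cell (5,7):
  A: rows 3-5 cols 4-7 -> covers
  B: rows 3-5 cols 9-10 -> outside (col miss)
  C: rows 3-6 cols 4-6 -> outside (col miss)
Count covering = 1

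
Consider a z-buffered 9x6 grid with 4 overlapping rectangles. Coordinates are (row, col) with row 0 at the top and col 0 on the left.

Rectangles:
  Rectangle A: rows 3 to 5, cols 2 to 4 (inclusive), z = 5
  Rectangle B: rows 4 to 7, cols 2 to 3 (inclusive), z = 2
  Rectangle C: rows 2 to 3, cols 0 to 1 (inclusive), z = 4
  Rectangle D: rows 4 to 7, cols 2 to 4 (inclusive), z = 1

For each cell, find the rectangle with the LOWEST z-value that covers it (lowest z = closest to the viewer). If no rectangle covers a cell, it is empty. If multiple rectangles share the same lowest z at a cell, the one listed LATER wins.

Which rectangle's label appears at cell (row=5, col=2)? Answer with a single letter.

Check cell (5,2):
  A: rows 3-5 cols 2-4 z=5 -> covers; best now A (z=5)
  B: rows 4-7 cols 2-3 z=2 -> covers; best now B (z=2)
  C: rows 2-3 cols 0-1 -> outside (row miss)
  D: rows 4-7 cols 2-4 z=1 -> covers; best now D (z=1)
Winner: D at z=1

Answer: D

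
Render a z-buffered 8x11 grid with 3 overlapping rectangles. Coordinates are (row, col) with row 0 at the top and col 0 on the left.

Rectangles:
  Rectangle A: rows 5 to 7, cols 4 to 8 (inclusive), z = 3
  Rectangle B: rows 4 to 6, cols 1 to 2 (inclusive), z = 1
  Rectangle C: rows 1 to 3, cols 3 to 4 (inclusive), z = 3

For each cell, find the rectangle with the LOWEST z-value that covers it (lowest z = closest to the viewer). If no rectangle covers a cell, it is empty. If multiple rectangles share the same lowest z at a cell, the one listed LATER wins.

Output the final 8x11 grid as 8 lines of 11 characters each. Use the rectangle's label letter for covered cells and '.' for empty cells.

...........
...CC......
...CC......
...CC......
.BB........
.BB.AAAAA..
.BB.AAAAA..
....AAAAA..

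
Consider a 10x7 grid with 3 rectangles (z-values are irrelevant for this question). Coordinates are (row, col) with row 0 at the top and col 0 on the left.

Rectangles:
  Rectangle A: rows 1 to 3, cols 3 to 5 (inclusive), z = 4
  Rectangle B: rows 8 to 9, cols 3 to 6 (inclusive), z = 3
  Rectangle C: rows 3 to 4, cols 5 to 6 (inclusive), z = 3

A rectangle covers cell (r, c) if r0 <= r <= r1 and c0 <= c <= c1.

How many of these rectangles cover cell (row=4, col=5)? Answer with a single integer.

Check cell (4,5):
  A: rows 1-3 cols 3-5 -> outside (row miss)
  B: rows 8-9 cols 3-6 -> outside (row miss)
  C: rows 3-4 cols 5-6 -> covers
Count covering = 1

Answer: 1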